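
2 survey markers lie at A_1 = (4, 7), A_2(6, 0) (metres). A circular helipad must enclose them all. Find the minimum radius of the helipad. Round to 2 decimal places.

The smallest circle enclosing two points has them as diameter endpoints.
Centre = midpoint = (5, 3.5); r² = |A_1A_2|²/4 = 53/4 = 13.25.
r = √(13.25) ≈ 3.64.

3.64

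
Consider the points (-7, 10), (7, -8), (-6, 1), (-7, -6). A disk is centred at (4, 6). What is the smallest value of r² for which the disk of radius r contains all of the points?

265

The required radius is the distance from (4, 6) to the farthest point.
Squared distances: 137, 205, 125, 265.
Maximum is 265, attained at (-7, -6).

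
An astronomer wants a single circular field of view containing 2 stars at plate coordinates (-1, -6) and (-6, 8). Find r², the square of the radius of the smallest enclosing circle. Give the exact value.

The smallest circle enclosing two points has them as diameter endpoints.
Centre = midpoint = (-3.5, 1); r² = |(-1, -6)−(-6, 8)|²/4 = 221/4 = 55.25.

55.25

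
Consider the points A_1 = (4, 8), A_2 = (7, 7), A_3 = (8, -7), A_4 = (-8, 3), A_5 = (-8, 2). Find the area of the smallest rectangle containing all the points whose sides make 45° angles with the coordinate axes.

In coordinates u = x + y, v = x − y the rectangle is axis-aligned; the map (x,y)→(u,v) scales areas by 2.
u-values: 12, 14, 1, -5, -6; range = 14 − (-6) = 20.
v-values: -4, 0, 15, -11, -10; range = 15 − (-11) = 26.
Area = (20 × 26) / 2 = 260.

260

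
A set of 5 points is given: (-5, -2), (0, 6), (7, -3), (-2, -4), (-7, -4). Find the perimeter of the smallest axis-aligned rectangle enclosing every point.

48

Width = max x − min x = 7 − (-7) = 14.
Height = max y − min y = 6 − (-4) = 10.
Perimeter = 2(14 + 10) = 48.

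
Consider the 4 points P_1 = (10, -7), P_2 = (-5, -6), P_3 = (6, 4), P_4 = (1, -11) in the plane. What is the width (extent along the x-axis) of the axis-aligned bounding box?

max x = 10, min x = -5, so width = 15.

15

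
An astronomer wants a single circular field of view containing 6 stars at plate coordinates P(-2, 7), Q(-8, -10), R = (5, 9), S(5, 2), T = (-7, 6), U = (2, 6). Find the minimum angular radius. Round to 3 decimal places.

The farthest pair is Q–R with squared distance 530. The circle on this segment as diameter has centre (-1.5, -0.5) and r² = 530/4 = 132.5.
Check P: distance² to centre = 56.5 ≤ 132.5, so it lies inside.
All remaining points lie in this disk, and no smaller disk contains both endpoints, so this is the minimum enclosing circle.
r = √(132.5) ≈ 11.511.

11.511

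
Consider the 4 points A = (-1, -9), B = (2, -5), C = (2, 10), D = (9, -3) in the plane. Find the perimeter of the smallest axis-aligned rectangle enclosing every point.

Width = max x − min x = 9 − (-1) = 10.
Height = max y − min y = 10 − (-9) = 19.
Perimeter = 2(10 + 19) = 58.

58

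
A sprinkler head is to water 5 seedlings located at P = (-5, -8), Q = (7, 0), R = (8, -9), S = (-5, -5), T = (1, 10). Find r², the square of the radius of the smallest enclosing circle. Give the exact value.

By Welzl's lemma the MEC is supported by two points (diametrically opposite) or three points (on a circumcircle).
The minimum enclosing circle is determined by three boundary points: P, R, T.
Their circumcentre is (2.125, -0.375) with r² = 108.90625.
The farthest remaining point S is at distance² 72.15625 ≤ 108.90625.

108.90625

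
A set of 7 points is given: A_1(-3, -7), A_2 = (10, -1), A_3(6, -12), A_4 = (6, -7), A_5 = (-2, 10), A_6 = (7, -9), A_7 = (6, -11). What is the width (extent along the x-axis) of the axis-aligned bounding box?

max x = 10, min x = -3, so width = 13.

13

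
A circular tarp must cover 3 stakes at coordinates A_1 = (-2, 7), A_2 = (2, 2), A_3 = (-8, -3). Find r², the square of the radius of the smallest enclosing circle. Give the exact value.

Side lengths²: A_1A_2² = 41, A_1A_3² = 136, A_2A_3² = 125.
Since A_1A_3² = 136 < 125 + 41 = 166, the triangle is acute, so the smallest enclosing circle is the circumcircle.
Circumcentre = (-55/14, 19/14), r² = 3485/98.

3485/98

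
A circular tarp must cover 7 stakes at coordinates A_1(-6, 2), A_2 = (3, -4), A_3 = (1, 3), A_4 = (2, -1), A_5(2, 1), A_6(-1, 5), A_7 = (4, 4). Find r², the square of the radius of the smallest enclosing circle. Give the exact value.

32.5

A smallest enclosing disk is always determined by at most three of the input points on its boundary.
The minimum enclosing circle is determined by three boundary points: A_1, A_2, A_7.
Their circumcentre is (-0.5, 0.5) with r² = 32.5.
The farthest remaining point A_6 is at distance² 20.5 ≤ 32.5.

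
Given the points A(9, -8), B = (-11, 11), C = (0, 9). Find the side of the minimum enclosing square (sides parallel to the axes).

20

The bounding box has width 20 and height 19.
An axis-aligned square enclosing the set must have side ≥ max(width, height).
So the minimum side is max(20, 19) = 20.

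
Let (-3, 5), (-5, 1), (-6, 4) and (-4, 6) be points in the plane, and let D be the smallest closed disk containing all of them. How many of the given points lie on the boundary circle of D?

The farthest pair is (-5, 1)–(-4, 6) with squared distance 26. The circle on this segment as diameter has centre (-4.5, 3.5) and r² = 26/4 = 6.5.
Check (-3, 5): distance² to centre = 4.5 ≤ 6.5, so it lies inside.
All remaining points lie in this disk, and no smaller disk contains both endpoints, so this is the minimum enclosing circle.
The points at distance exactly r from the centre are (-5, 1), (-4, 6) — 2 points.

2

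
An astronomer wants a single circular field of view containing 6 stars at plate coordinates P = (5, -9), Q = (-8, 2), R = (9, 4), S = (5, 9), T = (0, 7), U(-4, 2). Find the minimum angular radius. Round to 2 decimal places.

A smallest enclosing disk is always determined by at most three of the input points on its boundary.
The minimum enclosing circle is determined by three boundary points: P, Q, S.
Their circumcentre is (19/13, 0) with r² = 15805/169.
The farthest remaining point R is at distance² 12308/169 ≤ 15805/169.
r = √(15805/169) ≈ 9.67.

9.67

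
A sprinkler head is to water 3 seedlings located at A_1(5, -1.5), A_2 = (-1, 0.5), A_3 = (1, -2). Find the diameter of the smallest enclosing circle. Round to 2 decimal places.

Side lengths²: A_1A_2² = 40, A_1A_3² = 16.25, A_2A_3² = 10.25.
Since A_1A_2² = 40 ≥ 16.25 + 10.25 = 26.5, the angle opposite A_1A_2 is not acute, so the smallest enclosing circle has A_1A_2 as diameter.
Centre = midpoint of A_1A_2 = (2, -0.5), r² = 40/4 = 10.
Diameter = 2r = 2√10 ≈ 6.32.

6.32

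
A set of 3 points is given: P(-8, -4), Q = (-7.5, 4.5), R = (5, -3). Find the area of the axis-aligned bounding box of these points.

x ranges over [-8, 5], width 13.
y ranges over [-4, 4.5], height 8.5.
Area = 13 × 8.5 = 110.5.

110.5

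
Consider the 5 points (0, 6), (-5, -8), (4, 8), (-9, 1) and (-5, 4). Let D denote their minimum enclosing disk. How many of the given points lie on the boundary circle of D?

2

A smallest enclosing disk is always determined by at most three of the input points on its boundary.
The farthest pair is (-5, -8)–(4, 8) with squared distance 337. The circle on this segment as diameter has centre (-0.5, 0) and r² = 337/4 = 84.25.
Check (0, 6): distance² to centre = 36.25 ≤ 84.25, so it lies inside.
All remaining points lie in this disk, and no smaller disk contains both endpoints, so this is the minimum enclosing circle.
The points at distance exactly r from the centre are (-5, -8), (4, 8) — 2 points.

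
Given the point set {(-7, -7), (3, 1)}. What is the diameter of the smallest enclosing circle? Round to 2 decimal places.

The smallest circle enclosing two points has them as diameter endpoints.
Centre = midpoint = (-2, -3); r² = |(-7, -7)−(3, 1)|²/4 = 164/4 = 41.
Diameter = 2r = 2√41 ≈ 12.81.

12.81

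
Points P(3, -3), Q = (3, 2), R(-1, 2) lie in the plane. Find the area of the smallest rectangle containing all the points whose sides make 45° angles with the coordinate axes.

22.5

In coordinates u = x + y, v = x − y the rectangle is axis-aligned; the map (x,y)→(u,v) scales areas by 2.
u-values: 0, 5, 1; range = 5 − 0 = 5.
v-values: 6, 1, -3; range = 6 − (-3) = 9.
Area = (5 × 9) / 2 = 22.5.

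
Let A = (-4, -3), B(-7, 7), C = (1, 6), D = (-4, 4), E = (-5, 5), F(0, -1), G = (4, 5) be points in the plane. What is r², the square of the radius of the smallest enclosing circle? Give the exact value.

13625/338

A smallest enclosing disk is always determined by at most three of the input points on its boundary.
The minimum enclosing circle is determined by three boundary points: A, B, G.
Their circumcentre is (-53/26, 79/26) with r² = 13625/338.
The farthest remaining point F is at distance² 6917/338 ≤ 13625/338.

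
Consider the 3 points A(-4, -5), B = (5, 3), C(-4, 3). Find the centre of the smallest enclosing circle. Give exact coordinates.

(0.5, -1)

Side lengths²: AB² = 145, AC² = 64, BC² = 81.
Since AB² = 145 ≥ 81 + 64 = 145, the angle opposite AB is not acute, so the smallest enclosing circle has AB as diameter.
Centre = midpoint of AB = (0.5, -1), r² = 145/4 = 36.25.
Centre = (0.5, -1).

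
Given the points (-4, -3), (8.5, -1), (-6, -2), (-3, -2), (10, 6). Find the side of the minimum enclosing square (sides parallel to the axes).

The bounding box has width 16 and height 9.
An axis-aligned square enclosing the set must have side ≥ max(width, height).
So the minimum side is max(16, 9) = 16.

16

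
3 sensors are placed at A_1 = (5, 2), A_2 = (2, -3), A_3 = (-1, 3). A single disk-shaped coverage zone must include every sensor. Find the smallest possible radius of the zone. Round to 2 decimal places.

Side lengths²: A_1A_2² = 34, A_1A_3² = 37, A_2A_3² = 45.
Since A_2A_3² = 45 < 37 + 34 = 71, the triangle is acute, so the smallest enclosing circle is the circumcircle.
Circumcentre = (37/22, 13/22), r² = 3145/242.
r = √(3145/242) ≈ 3.60.

3.60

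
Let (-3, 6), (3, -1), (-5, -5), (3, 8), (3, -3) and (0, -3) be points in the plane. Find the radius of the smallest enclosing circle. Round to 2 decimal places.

The minimum enclosing circle of a finite set is fixed by two of the points (as a diameter) or three (as a circumcircle).
The farthest pair is (-5, -5)–(3, 8) with squared distance 233. The circle on this segment as diameter has centre (-1, 1.5) and r² = 233/4 = 58.25.
Check (-3, 6): distance² to centre = 24.25 ≤ 58.25, so it lies inside.
All remaining points lie in this disk, and no smaller disk contains both endpoints, so this is the minimum enclosing circle.
r = √(58.25) ≈ 7.63.

7.63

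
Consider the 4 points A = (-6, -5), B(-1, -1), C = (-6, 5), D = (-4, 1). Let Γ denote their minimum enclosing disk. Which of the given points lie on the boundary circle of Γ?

A, B, C

The minimum enclosing circle of a finite set is fixed by two of the points (as a diameter) or three (as a circumcircle).
The minimum enclosing circle is determined by three boundary points: A, B, C.
Their circumcentre is (-5.9, 0) with r² = 25.01.
The farthest remaining point D is at distance² 4.61 ≤ 25.01.
The points at distance exactly r from the centre are A, B, C — 3 points.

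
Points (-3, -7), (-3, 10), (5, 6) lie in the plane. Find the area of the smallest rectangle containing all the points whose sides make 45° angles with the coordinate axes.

In coordinates u = x + y, v = x − y the rectangle is axis-aligned; the map (x,y)→(u,v) scales areas by 2.
u-values: -10, 7, 11; range = 11 − (-10) = 21.
v-values: 4, -13, -1; range = 4 − (-13) = 17.
Area = (21 × 17) / 2 = 178.5.

178.5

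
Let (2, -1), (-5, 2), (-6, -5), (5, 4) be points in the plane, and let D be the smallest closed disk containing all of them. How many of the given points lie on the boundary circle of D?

2

A smallest enclosing disk is always determined by at most three of the input points on its boundary.
The farthest pair is (-6, -5)–(5, 4) with squared distance 202. The circle on this segment as diameter has centre (-0.5, -0.5) and r² = 202/4 = 50.5.
Check (2, -1): distance² to centre = 6.5 ≤ 50.5, so it lies inside.
All remaining points lie in this disk, and no smaller disk contains both endpoints, so this is the minimum enclosing circle.
The points at distance exactly r from the centre are (-6, -5), (5, 4) — 2 points.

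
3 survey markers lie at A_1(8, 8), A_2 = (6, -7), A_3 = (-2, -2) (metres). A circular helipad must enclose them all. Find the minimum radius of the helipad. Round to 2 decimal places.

Side lengths²: A_1A_2² = 229, A_1A_3² = 200, A_2A_3² = 89.
Since A_1A_2² = 229 < 200 + 89 = 289, the triangle is acute, so the smallest enclosing circle is the circumcircle.
Circumcentre = (137/26, 19/26), r² = 20381/338.
r = √(20381/338) ≈ 7.77.

7.77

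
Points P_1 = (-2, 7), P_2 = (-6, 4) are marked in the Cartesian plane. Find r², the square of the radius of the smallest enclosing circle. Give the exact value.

The smallest circle enclosing two points has them as diameter endpoints.
Centre = midpoint = (-4, 5.5); r² = |P_1P_2|²/4 = 25/4 = 6.25.

6.25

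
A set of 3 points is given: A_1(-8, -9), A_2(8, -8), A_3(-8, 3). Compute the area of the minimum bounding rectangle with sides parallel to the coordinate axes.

192

x ranges over [-8, 8], width 16.
y ranges over [-9, 3], height 12.
Area = 16 × 12 = 192.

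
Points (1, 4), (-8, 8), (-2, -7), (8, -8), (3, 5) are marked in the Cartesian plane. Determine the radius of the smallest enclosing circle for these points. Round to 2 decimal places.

11.31

The minimum enclosing circle of a finite set is fixed by two of the points (as a diameter) or three (as a circumcircle).
The farthest pair is (-8, 8)–(8, -8) with squared distance 512. The circle on this segment as diameter has centre (0, 0) and r² = 512/4 = 128.
Check (1, 4): distance² to centre = 17 ≤ 128, so it lies inside.
All remaining points lie in this disk, and no smaller disk contains both endpoints, so this is the minimum enclosing circle.
r = √128 ≈ 11.31.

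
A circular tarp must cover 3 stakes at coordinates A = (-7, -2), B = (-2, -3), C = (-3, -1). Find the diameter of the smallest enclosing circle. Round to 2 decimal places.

Side lengths²: AB² = 26, AC² = 17, BC² = 5.
Since AB² = 26 ≥ 17 + 5 = 22, the angle opposite AB is not acute, so the smallest enclosing circle has AB as diameter.
Centre = midpoint of AB = (-4.5, -2.5), r² = 26/4 = 6.5.
Diameter = 2r = 2√(6.5) ≈ 5.10.

5.10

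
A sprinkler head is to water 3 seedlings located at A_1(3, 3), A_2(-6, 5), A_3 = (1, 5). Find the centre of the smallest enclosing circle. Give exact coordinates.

(-1.5, 4)

Side lengths²: A_1A_2² = 85, A_1A_3² = 8, A_2A_3² = 49.
Since A_1A_2² = 85 ≥ 49 + 8 = 57, the angle opposite A_1A_2 is not acute, so the smallest enclosing circle has A_1A_2 as diameter.
Centre = midpoint of A_1A_2 = (-1.5, 4), r² = 85/4 = 21.25.
Centre = (-1.5, 4).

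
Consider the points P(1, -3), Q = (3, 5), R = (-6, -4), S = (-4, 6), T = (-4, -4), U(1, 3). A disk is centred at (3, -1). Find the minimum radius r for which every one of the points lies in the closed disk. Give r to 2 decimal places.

The required radius is the distance from (3, -1) to the farthest point.
Squared distances: 8, 36, 90, 98, 58, 20.
Maximum is 98, attained at S.
r = √98 ≈ 9.90.

9.90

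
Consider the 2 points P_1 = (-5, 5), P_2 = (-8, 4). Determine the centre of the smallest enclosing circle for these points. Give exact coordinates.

(-6.5, 4.5)

The smallest circle enclosing two points has them as diameter endpoints.
Centre = midpoint = (-6.5, 4.5); r² = |P_1P_2|²/4 = 10/4 = 2.5.
Centre = (-6.5, 4.5).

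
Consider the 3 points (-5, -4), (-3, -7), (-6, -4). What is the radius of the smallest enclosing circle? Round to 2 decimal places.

Call the three points A, B, C in the order given.
Side lengths²: AB² = 13, AC² = 1, BC² = 18.
Since BC² = 18 ≥ 13 + 1 = 14, the angle opposite BC is not acute, so the smallest enclosing circle has BC as diameter.
Centre = midpoint of BC = (-4.5, -5.5), r² = 18/4 = 4.5.
r = √(4.5) ≈ 2.12.

2.12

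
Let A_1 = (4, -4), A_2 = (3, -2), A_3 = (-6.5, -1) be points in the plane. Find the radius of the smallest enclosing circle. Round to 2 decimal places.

Side lengths²: A_1A_2² = 5, A_1A_3² = 119.25, A_2A_3² = 91.25.
Since A_1A_3² = 119.25 ≥ 91.25 + 5 = 96.25, the angle opposite A_1A_3 is not acute, so the smallest enclosing circle has A_1A_3 as diameter.
Centre = midpoint of A_1A_3 = (-1.25, -2.5), r² = 119.25/4 = 29.8125.
r = √(29.8125) ≈ 5.46.

5.46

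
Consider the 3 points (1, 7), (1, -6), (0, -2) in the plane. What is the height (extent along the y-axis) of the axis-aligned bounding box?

13

max y = 7, min y = -6, so height = 13.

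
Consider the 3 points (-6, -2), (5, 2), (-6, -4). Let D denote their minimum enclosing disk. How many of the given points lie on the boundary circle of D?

Call the three points A, B, C in the order given.
Side lengths²: AB² = 137, AC² = 4, BC² = 157.
Since BC² = 157 ≥ 137 + 4 = 141, the angle opposite BC is not acute, so the smallest enclosing circle has BC as diameter.
Centre = midpoint of BC = (-0.5, -1), r² = 157/4 = 39.25.
The points at distance exactly r from the centre are (5, 2), (-6, -4) — 2 points.

2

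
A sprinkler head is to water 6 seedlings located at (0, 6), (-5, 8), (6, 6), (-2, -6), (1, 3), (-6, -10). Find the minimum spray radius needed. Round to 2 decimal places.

By Welzl's lemma the MEC is supported by two points (diametrically opposite) or three points (on a circumcircle).
The minimum enclosing circle is determined by three boundary points: (-5, 8), (6, 6), (-6, -10).
Their circumcentre is (-1, -1.25) with r² = 101.5625.
The farthest remaining point (0, 6) is at distance² 53.5625 ≤ 101.5625.
r = √(101.5625) ≈ 10.08.

10.08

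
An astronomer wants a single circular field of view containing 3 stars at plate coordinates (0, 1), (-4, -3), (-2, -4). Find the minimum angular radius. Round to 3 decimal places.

Call the three points A, B, C in the order given.
Side lengths²: AB² = 32, AC² = 29, BC² = 5.
Since AB² = 32 < 29 + 5 = 34, the triangle is acute, so the smallest enclosing circle is the circumcircle.
Circumcentre = (-11/6, -7/6), r² = 145/18.
r = √(145/18) ≈ 2.838.

2.838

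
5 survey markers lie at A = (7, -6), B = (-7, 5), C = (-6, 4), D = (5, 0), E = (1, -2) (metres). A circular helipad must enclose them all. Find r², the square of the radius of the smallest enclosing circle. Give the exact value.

A smallest enclosing disk is always determined by at most three of the input points on its boundary.
The farthest pair is A–B with squared distance 317. The circle on this segment as diameter has centre (0, -0.5) and r² = 317/4 = 79.25.
Check C: distance² to centre = 56.25 ≤ 79.25, so it lies inside.
All remaining points lie in this disk, and no smaller disk contains both endpoints, so this is the minimum enclosing circle.

79.25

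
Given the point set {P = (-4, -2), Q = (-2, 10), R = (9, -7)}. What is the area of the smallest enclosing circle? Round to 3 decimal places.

322.013

Side lengths²: PQ² = 148, PR² = 194, QR² = 410.
Since QR² = 410 ≥ 194 + 148 = 342, the angle opposite QR is not acute, so the smallest enclosing circle has QR as diameter.
Centre = midpoint of QR = (3.5, 1.5), r² = 410/4 = 102.5.
Area = π·r² = π·102.5 ≈ 322.013.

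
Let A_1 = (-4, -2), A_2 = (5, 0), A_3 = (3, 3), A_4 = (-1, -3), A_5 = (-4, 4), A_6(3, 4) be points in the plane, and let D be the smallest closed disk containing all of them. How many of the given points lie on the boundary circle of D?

3

The minimum enclosing circle of a finite set is fixed by two of the points (as a diameter) or three (as a circumcircle).
The minimum enclosing circle is determined by three boundary points: A_1, A_2, A_5.
Their circumcentre is (1/18, 1) with r² = 8245/324.
The farthest remaining point A_6 is at distance² 5725/324 ≤ 8245/324.
The points at distance exactly r from the centre are A_1, A_2, A_5 — 3 points.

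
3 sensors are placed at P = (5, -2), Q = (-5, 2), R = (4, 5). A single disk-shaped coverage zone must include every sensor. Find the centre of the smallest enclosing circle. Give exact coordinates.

(4/11, 10/11)

Side lengths²: PQ² = 116, PR² = 50, QR² = 90.
Since PQ² = 116 < 90 + 50 = 140, the triangle is acute, so the smallest enclosing circle is the circumcircle.
Circumcentre = (4/11, 10/11), r² = 3625/121.
Centre = (4/11, 10/11).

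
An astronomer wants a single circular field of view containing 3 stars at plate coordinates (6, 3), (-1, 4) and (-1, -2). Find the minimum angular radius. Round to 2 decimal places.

4.34

Call the three points A, B, C in the order given.
Side lengths²: AB² = 50, AC² = 74, BC² = 36.
Since AC² = 74 < 50 + 36 = 86, the triangle is acute, so the smallest enclosing circle is the circumcircle.
Circumcentre = (15/7, 1), r² = 925/49.
r = √(925/49) ≈ 4.34.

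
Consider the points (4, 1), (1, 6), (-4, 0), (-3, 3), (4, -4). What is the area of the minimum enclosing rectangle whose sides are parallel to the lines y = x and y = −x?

In coordinates u = x + y, v = x − y the rectangle is axis-aligned; the map (x,y)→(u,v) scales areas by 2.
u-values: 5, 7, -4, 0, 0; range = 7 − (-4) = 11.
v-values: 3, -5, -4, -6, 8; range = 8 − (-6) = 14.
Area = (11 × 14) / 2 = 77.

77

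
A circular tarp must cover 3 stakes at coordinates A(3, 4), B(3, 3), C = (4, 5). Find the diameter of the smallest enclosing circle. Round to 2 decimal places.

Side lengths²: AB² = 1, AC² = 2, BC² = 5.
Since BC² = 5 ≥ 2 + 1 = 3, the angle opposite BC is not acute, so the smallest enclosing circle has BC as diameter.
Centre = midpoint of BC = (3.5, 4), r² = 5/4 = 1.25.
Diameter = 2r = 2√(1.25) ≈ 2.24.

2.24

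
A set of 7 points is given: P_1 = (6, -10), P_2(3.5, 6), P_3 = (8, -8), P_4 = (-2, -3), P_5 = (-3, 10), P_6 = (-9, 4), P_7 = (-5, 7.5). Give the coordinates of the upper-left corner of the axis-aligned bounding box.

(-9, 10)

x-range [-9, 8], y-range [-10, 10].
The upper-left corner is (-9, 10).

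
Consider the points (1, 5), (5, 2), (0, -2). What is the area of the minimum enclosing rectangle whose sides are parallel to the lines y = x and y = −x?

31.5

In coordinates u = x + y, v = x − y the rectangle is axis-aligned; the map (x,y)→(u,v) scales areas by 2.
u-values: 6, 7, -2; range = 7 − (-2) = 9.
v-values: -4, 3, 2; range = 3 − (-4) = 7.
Area = (9 × 7) / 2 = 31.5.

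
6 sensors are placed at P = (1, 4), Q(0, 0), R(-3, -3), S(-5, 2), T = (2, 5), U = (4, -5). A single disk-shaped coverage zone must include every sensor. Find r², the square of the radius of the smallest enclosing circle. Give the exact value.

24505/722

A smallest enclosing disk is always determined by at most three of the input points on its boundary.
The minimum enclosing circle is determined by three boundary points: S, T, U.
Their circumcentre is (9/38, -21/38) with r² = 24505/722.
The farthest remaining point P is at distance² 15385/722 ≤ 24505/722.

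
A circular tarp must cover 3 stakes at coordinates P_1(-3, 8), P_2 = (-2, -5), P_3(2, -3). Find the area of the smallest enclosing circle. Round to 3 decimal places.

133.518

Side lengths²: P_1P_2² = 170, P_1P_3² = 146, P_2P_3² = 20.
Since P_1P_2² = 170 ≥ 146 + 20 = 166, the angle opposite P_1P_2 is not acute, so the smallest enclosing circle has P_1P_2 as diameter.
Centre = midpoint of P_1P_2 = (-2.5, 1.5), r² = 170/4 = 42.5.
Area = π·r² = π·42.5 ≈ 133.518.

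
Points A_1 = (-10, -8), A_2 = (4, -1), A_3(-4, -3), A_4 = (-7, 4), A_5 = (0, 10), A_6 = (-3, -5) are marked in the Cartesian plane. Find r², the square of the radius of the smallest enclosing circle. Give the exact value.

The farthest pair is A_1–A_5 with squared distance 424. The circle on this segment as diameter has centre (-5, 1) and r² = 424/4 = 106.
Check A_2: distance² to centre = 85 ≤ 106, so it lies inside.
All remaining points lie in this disk, and no smaller disk contains both endpoints, so this is the minimum enclosing circle.

106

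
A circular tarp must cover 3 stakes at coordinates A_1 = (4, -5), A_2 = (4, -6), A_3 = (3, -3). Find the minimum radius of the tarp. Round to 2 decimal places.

Side lengths²: A_1A_2² = 1, A_1A_3² = 5, A_2A_3² = 10.
Since A_2A_3² = 10 ≥ 5 + 1 = 6, the angle opposite A_2A_3 is not acute, so the smallest enclosing circle has A_2A_3 as diameter.
Centre = midpoint of A_2A_3 = (3.5, -4.5), r² = 10/4 = 2.5.
r = √(2.5) ≈ 1.58.

1.58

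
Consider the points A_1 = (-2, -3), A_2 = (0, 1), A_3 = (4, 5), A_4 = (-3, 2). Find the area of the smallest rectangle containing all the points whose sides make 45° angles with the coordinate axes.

42

In coordinates u = x + y, v = x − y the rectangle is axis-aligned; the map (x,y)→(u,v) scales areas by 2.
u-values: -5, 1, 9, -1; range = 9 − (-5) = 14.
v-values: 1, -1, -1, -5; range = 1 − (-5) = 6.
Area = (14 × 6) / 2 = 42.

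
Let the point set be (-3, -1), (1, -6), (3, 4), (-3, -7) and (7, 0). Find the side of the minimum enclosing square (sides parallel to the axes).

The bounding box has width 10 and height 11.
An axis-aligned square enclosing the set must have side ≥ max(width, height).
So the minimum side is max(10, 11) = 11.

11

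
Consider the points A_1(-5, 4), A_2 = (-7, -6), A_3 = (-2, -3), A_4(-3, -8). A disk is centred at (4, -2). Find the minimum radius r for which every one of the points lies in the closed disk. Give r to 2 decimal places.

The required radius is the distance from (4, -2) to the farthest point.
Squared distances: 117, 137, 37, 85.
Maximum is 137, attained at A_2.
r = √137 ≈ 11.70.

11.70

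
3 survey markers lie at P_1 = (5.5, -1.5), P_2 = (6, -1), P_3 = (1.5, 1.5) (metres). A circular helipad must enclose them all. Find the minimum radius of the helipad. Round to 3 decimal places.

2.574

Side lengths²: P_1P_2² = 0.5, P_1P_3² = 25, P_2P_3² = 26.5.
Since P_2P_3² = 26.5 ≥ 25 + 0.5 = 25.5, the angle opposite P_2P_3 is not acute, so the smallest enclosing circle has P_2P_3 as diameter.
Centre = midpoint of P_2P_3 = (3.75, 0.25), r² = 26.5/4 = 6.625.
r = √(6.625) ≈ 2.574.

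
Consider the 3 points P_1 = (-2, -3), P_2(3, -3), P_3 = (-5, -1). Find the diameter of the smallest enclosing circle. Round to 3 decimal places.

Side lengths²: P_1P_2² = 25, P_1P_3² = 13, P_2P_3² = 68.
Since P_2P_3² = 68 ≥ 25 + 13 = 38, the angle opposite P_2P_3 is not acute, so the smallest enclosing circle has P_2P_3 as diameter.
Centre = midpoint of P_2P_3 = (-1, -2), r² = 68/4 = 17.
Diameter = 2r = 2√17 ≈ 8.246.

8.246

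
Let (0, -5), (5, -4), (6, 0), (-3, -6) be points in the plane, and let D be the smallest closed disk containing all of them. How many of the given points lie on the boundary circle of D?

The farthest pair is (6, 0)–(-3, -6) with squared distance 117. The circle on this segment as diameter has centre (1.5, -3) and r² = 117/4 = 29.25.
Check (0, -5): distance² to centre = 6.25 ≤ 29.25, so it lies inside.
All remaining points lie in this disk, and no smaller disk contains both endpoints, so this is the minimum enclosing circle.
The points at distance exactly r from the centre are (6, 0), (-3, -6) — 2 points.

2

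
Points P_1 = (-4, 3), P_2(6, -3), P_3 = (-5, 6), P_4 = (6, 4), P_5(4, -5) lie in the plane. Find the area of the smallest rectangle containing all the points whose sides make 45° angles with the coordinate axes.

In coordinates u = x + y, v = x − y the rectangle is axis-aligned; the map (x,y)→(u,v) scales areas by 2.
u-values: -1, 3, 1, 10, -1; range = 10 − (-1) = 11.
v-values: -7, 9, -11, 2, 9; range = 9 − (-11) = 20.
Area = (11 × 20) / 2 = 110.

110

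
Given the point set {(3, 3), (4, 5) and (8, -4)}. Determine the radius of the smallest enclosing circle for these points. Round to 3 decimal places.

Call the three points A, B, C in the order given.
Side lengths²: AB² = 5, AC² = 74, BC² = 97.
Since BC² = 97 ≥ 74 + 5 = 79, the angle opposite BC is not acute, so the smallest enclosing circle has BC as diameter.
Centre = midpoint of BC = (6, 0.5), r² = 97/4 = 24.25.
r = √(24.25) ≈ 4.924.

4.924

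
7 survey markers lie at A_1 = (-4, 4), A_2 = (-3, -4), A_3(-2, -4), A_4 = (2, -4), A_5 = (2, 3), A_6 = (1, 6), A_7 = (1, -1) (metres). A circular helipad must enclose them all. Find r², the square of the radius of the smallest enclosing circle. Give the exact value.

A smallest enclosing disk is always determined by at most three of the input points on its boundary.
The minimum enclosing circle is determined by three boundary points: A_2, A_4, A_6.
Their circumcentre is (-0.5, 0.8) with r² = 29.29.
The farthest remaining point A_3 is at distance² 25.29 ≤ 29.29.

29.29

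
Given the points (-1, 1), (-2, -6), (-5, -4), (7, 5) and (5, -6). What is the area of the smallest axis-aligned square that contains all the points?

The bounding box has width 12 and height 11.
An axis-aligned square enclosing the set must have side ≥ max(width, height).
So the minimum side is max(12, 11) = 12.
Area = 12² = 144.

144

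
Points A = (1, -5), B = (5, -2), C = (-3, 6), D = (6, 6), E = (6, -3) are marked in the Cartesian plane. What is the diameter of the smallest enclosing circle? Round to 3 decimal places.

12.857

The minimum enclosing circle of a finite set is fixed by two of the points (as a diameter) or three (as a circumcircle).
The minimum enclosing circle is determined by three boundary points: A, C, D.
Their circumcentre is (1.5, 31/22) with r² = 10001/242.
The farthest remaining point E is at distance² 9605/242 ≤ 10001/242.
Diameter = 2r = 2√(10001/242) ≈ 12.857.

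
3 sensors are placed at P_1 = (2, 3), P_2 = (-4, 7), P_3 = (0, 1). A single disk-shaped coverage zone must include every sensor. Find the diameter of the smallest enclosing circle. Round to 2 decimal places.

7.35

Side lengths²: P_1P_2² = 52, P_1P_3² = 8, P_2P_3² = 52.
Since P_2P_3² = 52 < 52 + 8 = 60, the triangle is acute, so the smallest enclosing circle is the circumcircle.
Circumcentre = (-1.4, 4.4), r² = 13.52.
Diameter = 2r = 2√(13.52) ≈ 7.35.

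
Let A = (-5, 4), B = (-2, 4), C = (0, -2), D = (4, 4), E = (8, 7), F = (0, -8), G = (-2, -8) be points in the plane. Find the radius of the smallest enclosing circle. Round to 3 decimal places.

The minimum enclosing circle is determined by three boundary points: A, E, G.
Their circumcentre is (63/22, -9/22) with r² = 19669/242.
The farthest remaining point F is at distance² 15929/242 ≤ 19669/242.
r = √(19669/242) ≈ 9.015.

9.015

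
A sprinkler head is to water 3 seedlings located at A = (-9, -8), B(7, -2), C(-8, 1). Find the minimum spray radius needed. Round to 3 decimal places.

Side lengths²: AB² = 292, AC² = 82, BC² = 234.
Since AB² = 292 < 234 + 82 = 316, the triangle is acute, so the smallest enclosing circle is the circumcircle.
Circumcentre = (-29/23, -99/23), r² = 38909/529.
r = √(38909/529) ≈ 8.576.

8.576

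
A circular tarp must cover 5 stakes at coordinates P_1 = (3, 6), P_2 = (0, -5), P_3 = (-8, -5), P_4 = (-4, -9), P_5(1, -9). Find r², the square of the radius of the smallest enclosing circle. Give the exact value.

68.5

By Welzl's lemma the MEC is supported by two points (diametrically opposite) or three points (on a circumcircle).
The farthest pair is P_1–P_4 with squared distance 274. The circle on this segment as diameter has centre (-0.5, -1.5) and r² = 274/4 = 68.5.
Check P_2: distance² to centre = 12.5 ≤ 68.5, so it lies inside.
All remaining points lie in this disk, and no smaller disk contains both endpoints, so this is the minimum enclosing circle.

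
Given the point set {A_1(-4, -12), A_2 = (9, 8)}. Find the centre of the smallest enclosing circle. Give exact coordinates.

(2.5, -2)

The smallest circle enclosing two points has them as diameter endpoints.
Centre = midpoint = (2.5, -2); r² = |A_1A_2|²/4 = 569/4 = 142.25.
Centre = (2.5, -2).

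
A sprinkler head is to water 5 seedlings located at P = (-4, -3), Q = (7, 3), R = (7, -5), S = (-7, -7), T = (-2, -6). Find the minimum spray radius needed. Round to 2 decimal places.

The minimum enclosing circle of a finite set is fixed by two of the points (as a diameter) or three (as a circumcircle).
The farthest pair is Q–S with squared distance 296. The circle on this segment as diameter has centre (0, -2) and r² = 296/4 = 74.
Check P: distance² to centre = 17 ≤ 74, so it lies inside.
All remaining points lie in this disk, and no smaller disk contains both endpoints, so this is the minimum enclosing circle.
r = √74 ≈ 8.60.

8.60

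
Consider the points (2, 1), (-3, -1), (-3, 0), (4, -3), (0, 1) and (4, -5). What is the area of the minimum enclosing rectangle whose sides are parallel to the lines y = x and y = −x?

In coordinates u = x + y, v = x − y the rectangle is axis-aligned; the map (x,y)→(u,v) scales areas by 2.
u-values: 3, -4, -3, 1, 1, -1; range = 3 − (-4) = 7.
v-values: 1, -2, -3, 7, -1, 9; range = 9 − (-3) = 12.
Area = (7 × 12) / 2 = 42.

42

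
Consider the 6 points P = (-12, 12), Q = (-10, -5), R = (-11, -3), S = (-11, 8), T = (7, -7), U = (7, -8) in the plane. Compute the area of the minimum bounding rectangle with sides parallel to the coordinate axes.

380

x ranges over [-12, 7], width 19.
y ranges over [-8, 12], height 20.
Area = 19 × 20 = 380.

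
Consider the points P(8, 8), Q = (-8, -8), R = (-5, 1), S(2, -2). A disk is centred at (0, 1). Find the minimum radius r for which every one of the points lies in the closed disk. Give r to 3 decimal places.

12.042

The required radius is the distance from (0, 1) to the farthest point.
Squared distances: 113, 145, 25, 13.
Maximum is 145, attained at Q.
r = √145 ≈ 12.042.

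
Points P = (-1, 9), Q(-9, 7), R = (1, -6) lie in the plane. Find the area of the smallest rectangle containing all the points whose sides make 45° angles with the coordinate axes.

In coordinates u = x + y, v = x − y the rectangle is axis-aligned; the map (x,y)→(u,v) scales areas by 2.
u-values: 8, -2, -5; range = 8 − (-5) = 13.
v-values: -10, -16, 7; range = 7 − (-16) = 23.
Area = (13 × 23) / 2 = 149.5.

149.5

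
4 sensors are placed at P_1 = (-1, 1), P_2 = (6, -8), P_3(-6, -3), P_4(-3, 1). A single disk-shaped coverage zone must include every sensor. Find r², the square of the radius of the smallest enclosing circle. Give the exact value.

By Welzl's lemma the MEC is supported by two points (diametrically opposite) or three points (on a circumcircle).
The minimum enclosing circle is determined by three boundary points: P_2, P_3, P_4.
Their circumcentre is (5/14, -65/14) with r² = 4225/98.
The farthest remaining point P_1 is at distance² 3301/98 ≤ 4225/98.

4225/98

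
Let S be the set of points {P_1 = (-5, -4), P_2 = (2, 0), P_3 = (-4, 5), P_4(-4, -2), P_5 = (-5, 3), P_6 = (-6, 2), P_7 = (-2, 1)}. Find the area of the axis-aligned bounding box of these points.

72

x ranges over [-6, 2], width 8.
y ranges over [-4, 5], height 9.
Area = 8 × 9 = 72.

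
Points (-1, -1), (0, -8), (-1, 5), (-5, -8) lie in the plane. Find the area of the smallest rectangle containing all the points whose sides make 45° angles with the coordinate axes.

119

In coordinates u = x + y, v = x − y the rectangle is axis-aligned; the map (x,y)→(u,v) scales areas by 2.
u-values: -2, -8, 4, -13; range = 4 − (-13) = 17.
v-values: 0, 8, -6, 3; range = 8 − (-6) = 14.
Area = (17 × 14) / 2 = 119.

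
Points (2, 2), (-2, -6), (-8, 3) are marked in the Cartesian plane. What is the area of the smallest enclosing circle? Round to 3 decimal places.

Call the three points A, B, C in the order given.
Side lengths²: AB² = 80, AC² = 101, BC² = 117.
Since BC² = 117 < 101 + 80 = 181, the triangle is acute, so the smallest enclosing circle is the circumcircle.
Circumcentre = (-23/7, -5/14), r² = 6565/196.
Area = π·r² = π·6565/196 ≈ 105.227.

105.227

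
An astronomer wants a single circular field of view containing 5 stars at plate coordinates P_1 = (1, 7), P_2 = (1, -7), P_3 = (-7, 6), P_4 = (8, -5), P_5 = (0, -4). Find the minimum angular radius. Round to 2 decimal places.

9.30

A smallest enclosing disk is always determined by at most three of the input points on its boundary.
The farthest pair is P_3–P_4 with squared distance 346. The circle on this segment as diameter has centre (0.5, 0.5) and r² = 346/4 = 86.5.
Check P_1: distance² to centre = 42.5 ≤ 86.5, so it lies inside.
All remaining points lie in this disk, and no smaller disk contains both endpoints, so this is the minimum enclosing circle.
r = √(86.5) ≈ 9.30.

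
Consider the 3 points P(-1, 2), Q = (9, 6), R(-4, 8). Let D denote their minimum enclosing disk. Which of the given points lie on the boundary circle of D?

Side lengths²: PQ² = 116, PR² = 45, QR² = 173.
Since QR² = 173 ≥ 116 + 45 = 161, the angle opposite QR is not acute, so the smallest enclosing circle has QR as diameter.
Centre = midpoint of QR = (2.5, 7), r² = 173/4 = 43.25.
The points at distance exactly r from the centre are Q, R — 2 points.

Q, R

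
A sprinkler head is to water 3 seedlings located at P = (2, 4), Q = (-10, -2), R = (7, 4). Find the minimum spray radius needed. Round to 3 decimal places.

9.014

Side lengths²: PQ² = 180, PR² = 25, QR² = 325.
Since QR² = 325 ≥ 180 + 25 = 205, the angle opposite QR is not acute, so the smallest enclosing circle has QR as diameter.
Centre = midpoint of QR = (-1.5, 1), r² = 325/4 = 81.25.
r = √(81.25) ≈ 9.014.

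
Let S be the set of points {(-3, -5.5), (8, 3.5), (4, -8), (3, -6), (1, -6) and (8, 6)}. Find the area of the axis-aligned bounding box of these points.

x ranges over [-3, 8], width 11.
y ranges over [-8, 6], height 14.
Area = 11 × 14 = 154.

154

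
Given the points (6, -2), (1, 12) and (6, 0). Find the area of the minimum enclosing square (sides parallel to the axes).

196

The bounding box has width 5 and height 14.
An axis-aligned square enclosing the set must have side ≥ max(width, height).
So the minimum side is max(5, 14) = 14.
Area = 14² = 196.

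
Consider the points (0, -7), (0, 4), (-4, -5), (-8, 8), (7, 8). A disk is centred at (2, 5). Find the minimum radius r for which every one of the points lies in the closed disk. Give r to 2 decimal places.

The required radius is the distance from (2, 5) to the farthest point.
Squared distances: 148, 5, 136, 109, 34.
Maximum is 148, attained at (0, -7).
r = √148 ≈ 12.17.

12.17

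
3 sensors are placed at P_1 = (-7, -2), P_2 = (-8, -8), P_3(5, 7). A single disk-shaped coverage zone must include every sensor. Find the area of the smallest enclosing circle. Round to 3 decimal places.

Side lengths²: P_1P_2² = 37, P_1P_3² = 225, P_2P_3² = 394.
Since P_2P_3² = 394 ≥ 225 + 37 = 262, the angle opposite P_2P_3 is not acute, so the smallest enclosing circle has P_2P_3 as diameter.
Centre = midpoint of P_2P_3 = (-1.5, -0.5), r² = 394/4 = 98.5.
Area = π·r² = π·98.5 ≈ 309.447.

309.447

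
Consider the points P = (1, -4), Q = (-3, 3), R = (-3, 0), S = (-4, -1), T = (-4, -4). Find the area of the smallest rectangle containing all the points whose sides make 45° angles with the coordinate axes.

In coordinates u = x + y, v = x − y the rectangle is axis-aligned; the map (x,y)→(u,v) scales areas by 2.
u-values: -3, 0, -3, -5, -8; range = 0 − (-8) = 8.
v-values: 5, -6, -3, -3, 0; range = 5 − (-6) = 11.
Area = (8 × 11) / 2 = 44.

44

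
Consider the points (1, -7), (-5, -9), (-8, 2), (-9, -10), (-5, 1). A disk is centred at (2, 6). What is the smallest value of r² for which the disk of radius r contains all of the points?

The required radius is the distance from (2, 6) to the farthest point.
Squared distances: 170, 274, 116, 377, 74.
Maximum is 377, attained at (-9, -10).

377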